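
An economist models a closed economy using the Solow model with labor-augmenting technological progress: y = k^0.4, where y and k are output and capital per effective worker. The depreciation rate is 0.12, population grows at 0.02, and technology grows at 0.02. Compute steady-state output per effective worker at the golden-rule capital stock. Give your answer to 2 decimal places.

y_gold ≈ 1.84

The effective depreciation rate is n + g + δ = 0.02 + 0.02 + 0.12 = 0.16.
Maximizing c = f(k) − (n+g+δ)·k gives f'(k) = n+g+δ, i.e. 0.4·k^(0.4−1) = 0.16, so k_gold = (0.4/0.16)^(1/0.6) ≈ 4.6050.
Output: y_gold = k_gold^0.4 = 4.6050^0.4 ≈ 1.8420.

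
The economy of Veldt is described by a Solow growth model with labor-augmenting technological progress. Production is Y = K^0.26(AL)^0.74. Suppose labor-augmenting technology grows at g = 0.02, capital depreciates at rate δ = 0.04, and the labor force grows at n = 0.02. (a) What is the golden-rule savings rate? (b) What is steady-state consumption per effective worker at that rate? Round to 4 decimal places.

(a) s_gold = 0.2600; (b) c_gold ≈ 1.1197

The effective depreciation rate is n + g + δ = 0.02 + 0.02 + 0.04 = 0.08.
For Cobb-Douglas, s_gold equals capital's share: s_gold = 0.26.
Setting f'(k) = n+g+δ gives 0.26·k^(0.26−1) = 0.08, hence k_gold = (0.26/0.08)^(1/0.74) ≈ 4.9174.
y_gold = 4.9174^0.26 ≈ 1.5130; c_gold = (1−0.26)·y_gold ≈ 1.1197.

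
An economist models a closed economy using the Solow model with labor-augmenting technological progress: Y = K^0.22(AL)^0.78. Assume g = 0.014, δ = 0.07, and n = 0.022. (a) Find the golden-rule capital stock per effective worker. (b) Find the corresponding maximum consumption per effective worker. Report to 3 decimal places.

The effective depreciation rate is n + g + δ = 0.022 + 0.014 + 0.07 = 0.106.
Setting f'(k) = n+g+δ gives 0.22·k^(0.22−1) = 0.106, hence k_gold = (0.22/0.106)^(1/0.78) ≈ 2.5501.
y_gold = 2.5501^0.22 ≈ 1.2287; c_gold = y_gold − 0.106·k_gold ≈ 0.9584.

(a) k_gold ≈ 2.550; (b) c_gold ≈ 0.958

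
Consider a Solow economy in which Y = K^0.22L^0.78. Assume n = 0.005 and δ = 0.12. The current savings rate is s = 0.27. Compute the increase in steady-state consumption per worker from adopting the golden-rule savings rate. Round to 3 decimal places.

Δc ≈ 0.008

Break-even investment rate: n + δ = 0.005 + 0.12 = 0.125.
Current steady state (s = 0.27): k* = (0.27/0.125)^(1/0.78) ≈ 2.6840, y* = 2.6840^0.22 ≈ 1.2426, c* = (1−0.27)·1.2426 ≈ 0.9071.
Setting f'(k) = n+δ gives 0.22·k^(0.22−1) = 0.125, hence k_gold = (0.22/0.125)^(1/0.78) ≈ 2.0642.
y_gold = 2.0642^0.22 ≈ 1.1729, c_gold = y_gold − 0.125·k_gold ≈ 0.9148.
Gain: Δc = 0.9148 − 0.9071 ≈ 0.0077.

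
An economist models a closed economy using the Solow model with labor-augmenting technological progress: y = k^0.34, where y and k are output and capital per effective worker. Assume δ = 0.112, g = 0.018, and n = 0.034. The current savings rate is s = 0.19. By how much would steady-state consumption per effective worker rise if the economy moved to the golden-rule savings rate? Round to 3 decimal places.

Break-even investment rate: n + g + δ = 0.034 + 0.018 + 0.112 = 0.164.
Current steady state (s = 0.19): k* = (0.19/0.164)^(1/0.66) ≈ 1.2498, y* = 1.2498^0.34 ≈ 1.0788, c* = (1−0.19)·1.0788 ≈ 0.8738.
At the golden rule the marginal product of capital equals n+g+δ: 0.34·k^(0.34−1) = 0.164. Solving, k_gold = (0.34/0.164)^(1/0.66) ≈ 3.0182.
y_gold = 3.0182^0.34 ≈ 1.4558, c_gold = y_gold − 0.164·k_gold ≈ 0.9609.
Gain: Δc = 0.9609 − 0.8738 ≈ 0.0871.

Δc ≈ 0.087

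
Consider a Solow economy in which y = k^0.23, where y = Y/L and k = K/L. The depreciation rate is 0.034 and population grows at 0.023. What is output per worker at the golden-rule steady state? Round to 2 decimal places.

Capital per worker breaks even when investment replaces (n + δ)·k; here n + δ = 0.057.
Golden rule sets MPK = n+δ: 0.23·k^(0.23−1) = 0.057, so k_gold = (0.23/0.057)^(1/0.77) ≈ 6.1210.
Output: y_gold = k_gold^0.23 = 6.1210^0.23 ≈ 1.5169.

y_gold ≈ 1.52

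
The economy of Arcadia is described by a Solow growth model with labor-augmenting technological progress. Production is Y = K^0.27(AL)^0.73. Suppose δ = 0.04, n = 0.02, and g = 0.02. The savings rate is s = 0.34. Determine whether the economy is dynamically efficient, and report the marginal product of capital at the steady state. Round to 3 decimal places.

dynamically inefficient; MPK ≈ 0.064

Break-even investment rate: n + g + δ = 0.02 + 0.02 + 0.04 = 0.08.
Steady-state k*: s·k^0.27 = 0.08·k gives k* = (0.34/0.08)^(1/0.73) ≈ 7.2578.
MPK = 0.27·7.2578^(-0.73) ≈ 0.0635.
MPK < n+g+δ = 0.08, so the economy is dynamically inefficient (over-saving).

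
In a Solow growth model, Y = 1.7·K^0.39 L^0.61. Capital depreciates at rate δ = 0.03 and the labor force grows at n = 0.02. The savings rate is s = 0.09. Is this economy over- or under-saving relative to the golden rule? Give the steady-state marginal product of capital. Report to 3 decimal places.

under-saving; MPK ≈ 0.217

The effective depreciation rate is n + δ = 0.02 + 0.03 = 0.05.
Steady-state k*: s·A·k^0.39 = 0.05·k gives k* = (0.09·1.7/0.05)^(1/0.61) ≈ 6.2555.
MPK = 0.39·1.7·6.2555^(-0.61) ≈ 0.2167.
MPK > n+δ = 0.05, so the economy is dynamically efficient (under-saving).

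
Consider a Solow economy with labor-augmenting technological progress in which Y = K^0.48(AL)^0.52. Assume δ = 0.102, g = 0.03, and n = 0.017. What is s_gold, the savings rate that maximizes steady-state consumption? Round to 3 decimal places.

The effective depreciation rate is n + g + δ = 0.017 + 0.03 + 0.102 = 0.149.
At the golden rule MPK = n+g+δ, and in any Cobb-Douglas steady state s = (n+g+δ)·k/y = MPK·k/y = capital's share 0.48.

s_gold = 0.480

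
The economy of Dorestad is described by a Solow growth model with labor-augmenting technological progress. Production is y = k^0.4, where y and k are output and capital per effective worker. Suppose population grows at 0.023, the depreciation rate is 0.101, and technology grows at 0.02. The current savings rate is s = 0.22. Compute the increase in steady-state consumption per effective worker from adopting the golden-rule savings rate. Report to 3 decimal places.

Δc ≈ 0.151

n + g + δ = 0.023 + 0.02 + 0.101 = 0.144.
Current steady state (s = 0.22): k* = (0.22/0.144)^(1/0.6) ≈ 2.0266, y* = 2.0266^0.4 ≈ 1.3265, c* = (1−0.22)·1.3265 ≈ 1.0347.
Golden rule sets MPK = n+g+δ: 0.4·k^(0.4−1) = 0.144, so k_gold = (0.4/0.144)^(1/0.6) ≈ 5.4890.
y_gold = 5.4890^0.4 ≈ 1.9761, c_gold = y_gold − 0.144·k_gold ≈ 1.1856.
Gain: Δc = 1.1856 − 1.0347 ≈ 0.1510.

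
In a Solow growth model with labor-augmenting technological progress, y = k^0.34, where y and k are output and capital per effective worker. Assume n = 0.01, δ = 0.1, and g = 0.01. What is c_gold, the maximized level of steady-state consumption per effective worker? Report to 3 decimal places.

n + g + δ = 0.01 + 0.01 + 0.1 = 0.12.
Setting f'(k) = n+g+δ gives 0.34·k^(0.34−1) = 0.12, hence k_gold = (0.34/0.12)^(1/0.66) ≈ 4.8451.
y_gold = 4.8451^0.34 ≈ 1.7100.
c_gold = y_gold − (n+g+δ)·k_gold = 1.7100 − 0.12·4.8451 ≈ 1.1286.

c_gold ≈ 1.129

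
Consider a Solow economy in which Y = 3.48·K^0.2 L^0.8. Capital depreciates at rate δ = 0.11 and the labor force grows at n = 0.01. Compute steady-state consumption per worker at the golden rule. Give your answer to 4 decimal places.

c_gold ≈ 4.3204

n + δ = 0.01 + 0.11 = 0.12.
Maximizing c = f(k) − (n+δ)·k gives f'(k) = n+δ, i.e. 0.2·3.48·k^(0.2−1) = 0.12, so k_gold = (0.2·3.48/0.12)^(1/0.8) ≈ 9.0009.
y_gold = 3.48·9.0009^0.2 ≈ 5.4005.
c_gold = y_gold − (n+δ)·k_gold = 5.4005 − 0.12·9.0009 ≈ 4.3204.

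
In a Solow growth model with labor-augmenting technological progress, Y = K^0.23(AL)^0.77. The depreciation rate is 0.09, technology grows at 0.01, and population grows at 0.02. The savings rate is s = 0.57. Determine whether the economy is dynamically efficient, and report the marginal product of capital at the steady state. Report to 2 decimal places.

Capital per effective worker breaks even when investment replaces (n + g + δ)·k; here n + g + δ = 0.12.
Steady-state k*: s·k^0.23 = 0.12·k gives k* = (0.57/0.12)^(1/0.77) ≈ 7.5652.
MPK = 0.23·7.5652^(-0.77) ≈ 0.0484.
MPK < n+g+δ = 0.12, so the economy is dynamically inefficient (over-saving).

dynamically inefficient; MPK ≈ 0.05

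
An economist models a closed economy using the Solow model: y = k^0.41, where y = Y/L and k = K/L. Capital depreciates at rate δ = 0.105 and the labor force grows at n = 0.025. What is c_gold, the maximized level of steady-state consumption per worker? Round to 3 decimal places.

n + δ = 0.025 + 0.105 = 0.13.
Maximizing c = f(k) − (n+δ)·k gives f'(k) = n+δ, i.e. 0.41·k^(0.41−1) = 0.13, so k_gold = (0.41/0.13)^(1/0.59) ≈ 7.0064.
y_gold = 7.0064^0.41 ≈ 2.2215.
c_gold = y_gold − (n+δ)·k_gold = 2.2215 − 0.13·7.0064 ≈ 1.3107.

c_gold ≈ 1.311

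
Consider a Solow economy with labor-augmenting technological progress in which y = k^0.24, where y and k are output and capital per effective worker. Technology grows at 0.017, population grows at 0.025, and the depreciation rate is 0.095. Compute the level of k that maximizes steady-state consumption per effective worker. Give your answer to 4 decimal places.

k_gold ≈ 2.0911

Capital per effective worker breaks even when investment replaces (n + g + δ)·k; here n + g + δ = 0.137.
Golden rule sets MPK = n+g+δ: 0.24·k^(0.24−1) = 0.137, so k_gold = (0.24/0.137)^(1/0.76) ≈ 2.0911.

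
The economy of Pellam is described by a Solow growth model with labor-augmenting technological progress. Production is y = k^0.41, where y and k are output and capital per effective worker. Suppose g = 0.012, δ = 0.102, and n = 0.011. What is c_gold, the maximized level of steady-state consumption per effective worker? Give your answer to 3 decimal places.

c_gold ≈ 1.347

n + g + δ = 0.011 + 0.012 + 0.102 = 0.125.
Setting f'(k) = n+g+δ gives 0.41·k^(0.41−1) = 0.125, hence k_gold = (0.41/0.125)^(1/0.59) ≈ 7.4879.
y_gold = 7.4879^0.41 ≈ 2.2829.
c_gold = y_gold − (n+g+δ)·k_gold = 2.2829 − 0.125·7.4879 ≈ 1.3469.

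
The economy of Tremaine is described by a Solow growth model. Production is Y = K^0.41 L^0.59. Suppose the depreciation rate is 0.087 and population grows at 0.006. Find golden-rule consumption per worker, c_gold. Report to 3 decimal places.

c_gold ≈ 1.654

n + δ = 0.006 + 0.087 = 0.093.
Golden rule sets MPK = n+δ: 0.41·k^(0.41−1) = 0.093, so k_gold = (0.41/0.093)^(1/0.59) ≈ 12.3605.
y_gold = 12.3605^0.41 ≈ 2.8037.
c_gold = y_gold − (n+δ)·k_gold = 2.8037 − 0.093·12.3605 ≈ 1.6542.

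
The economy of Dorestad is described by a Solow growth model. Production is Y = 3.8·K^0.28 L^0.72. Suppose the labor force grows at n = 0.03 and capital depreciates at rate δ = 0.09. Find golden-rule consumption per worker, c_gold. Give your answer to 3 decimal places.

n + δ = 0.03 + 0.09 = 0.12.
Maximizing c = f(k) − (n+δ)·k gives f'(k) = n+δ, i.e. 0.28·3.8·k^(0.28−1) = 0.12, so k_gold = (0.28·3.8/0.12)^(1/0.72) ≈ 20.7173.
y_gold = 3.8·20.7173^0.28 ≈ 8.8789.
c_gold = y_gold − (n+δ)·k_gold = 8.8789 − 0.12·20.7173 ≈ 6.3928.

c_gold ≈ 6.393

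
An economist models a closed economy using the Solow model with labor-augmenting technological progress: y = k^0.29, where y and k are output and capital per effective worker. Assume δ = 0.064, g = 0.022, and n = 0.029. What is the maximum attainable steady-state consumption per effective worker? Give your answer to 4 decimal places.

c_gold ≈ 1.0359

Break-even investment rate: n + g + δ = 0.029 + 0.022 + 0.064 = 0.115.
Golden rule sets MPK = n+g+δ: 0.29·k^(0.29−1) = 0.115, so k_gold = (0.29/0.115)^(1/0.71) ≈ 3.6794.
y_gold = 3.6794^0.29 ≈ 1.4591.
c_gold = y_gold − (n+g+δ)·k_gold = 1.4591 − 0.115·3.6794 ≈ 1.0359.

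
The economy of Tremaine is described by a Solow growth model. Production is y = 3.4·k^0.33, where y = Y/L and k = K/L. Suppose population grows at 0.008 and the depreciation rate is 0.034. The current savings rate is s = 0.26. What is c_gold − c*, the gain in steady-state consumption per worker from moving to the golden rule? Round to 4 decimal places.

Δc ≈ 0.2056

n + δ = 0.008 + 0.034 = 0.042.
Current steady state (s = 0.26): k* = (0.26·3.4/0.042)^(1/0.67) ≈ 94.3908, y* = 3.4·94.3908^0.33 ≈ 15.2477, c* = (1−0.26)·15.2477 ≈ 11.2833.
Golden rule sets MPK = n+δ: 0.33·3.4·k^(0.33−1) = 0.042, so k_gold = (0.33·3.4/0.042)^(1/0.67) ≈ 134.7311.
y_gold = 3.4·134.7311^0.33 ≈ 17.1476, c_gold = y_gold − 0.042·k_gold ≈ 11.4889.
Gain: Δc = 11.4889 − 11.2833 ≈ 0.2056.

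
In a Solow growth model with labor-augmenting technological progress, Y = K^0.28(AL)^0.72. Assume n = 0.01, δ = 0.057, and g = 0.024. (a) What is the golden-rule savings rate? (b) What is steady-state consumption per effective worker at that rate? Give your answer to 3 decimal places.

(a) s_gold = 0.280; (b) c_gold ≈ 1.115

Break-even investment rate: n + g + δ = 0.01 + 0.024 + 0.057 = 0.091.
For Cobb-Douglas, s_gold equals capital's share: s_gold = 0.28.
Setting f'(k) = n+g+δ gives 0.28·k^(0.28−1) = 0.091, hence k_gold = (0.28/0.091)^(1/0.72) ≈ 4.7636.
y_gold = 4.7636^0.28 ≈ 1.5482; c_gold = (1−0.28)·y_gold ≈ 1.1147.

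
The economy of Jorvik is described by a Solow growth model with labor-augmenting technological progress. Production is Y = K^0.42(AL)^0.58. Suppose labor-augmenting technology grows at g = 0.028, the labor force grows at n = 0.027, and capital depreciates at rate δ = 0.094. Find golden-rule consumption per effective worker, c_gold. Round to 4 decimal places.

c_gold ≈ 1.2284

Break-even investment rate: n + g + δ = 0.027 + 0.028 + 0.094 = 0.149.
At the golden rule the marginal product of capital equals n+g+δ: 0.42·k^(0.42−1) = 0.149. Solving, k_gold = (0.42/0.149)^(1/0.58) ≈ 5.9700.
y_gold = 5.9700^0.42 ≈ 2.1179.
c_gold = y_gold − (n+g+δ)·k_gold = 2.1179 − 0.149·5.9700 ≈ 1.2284.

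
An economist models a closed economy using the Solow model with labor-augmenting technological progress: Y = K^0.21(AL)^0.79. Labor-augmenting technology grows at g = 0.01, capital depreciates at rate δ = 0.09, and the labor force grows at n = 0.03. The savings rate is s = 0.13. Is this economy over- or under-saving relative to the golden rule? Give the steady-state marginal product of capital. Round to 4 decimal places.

under-saving; MPK ≈ 0.2100

n + g + δ = 0.03 + 0.01 + 0.09 = 0.13.
Steady-state k*: s·k^0.21 = 0.13·k gives k* = (0.13/0.13)^(1/0.79) ≈ 1.0000.
MPK = 0.21·1.0000^(-0.79) ≈ 0.2100.
MPK > n+g+δ = 0.13, so the economy is dynamically efficient (under-saving).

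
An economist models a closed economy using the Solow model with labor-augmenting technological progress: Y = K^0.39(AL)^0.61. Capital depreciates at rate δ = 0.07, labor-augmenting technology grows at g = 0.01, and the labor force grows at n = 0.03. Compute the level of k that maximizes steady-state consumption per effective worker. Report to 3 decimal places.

n + g + δ = 0.03 + 0.01 + 0.07 = 0.11.
At the golden rule the marginal product of capital equals n+g+δ: 0.39·k^(0.39−1) = 0.11. Solving, k_gold = (0.39/0.11)^(1/0.61) ≈ 7.9635.

k_gold ≈ 7.963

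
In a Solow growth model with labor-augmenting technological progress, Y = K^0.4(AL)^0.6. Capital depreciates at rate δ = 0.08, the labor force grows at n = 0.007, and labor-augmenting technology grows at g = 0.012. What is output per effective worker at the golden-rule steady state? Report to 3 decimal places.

y_gold ≈ 2.537

Capital per effective worker breaks even when investment replaces (n + g + δ)·k; here n + g + δ = 0.099.
At the golden rule the marginal product of capital equals n+g+δ: 0.4·k^(0.4−1) = 0.099. Solving, k_gold = (0.4/0.099)^(1/0.6) ≈ 10.2496.
Output: y_gold = k_gold^0.4 = 10.2496^0.4 ≈ 2.5368.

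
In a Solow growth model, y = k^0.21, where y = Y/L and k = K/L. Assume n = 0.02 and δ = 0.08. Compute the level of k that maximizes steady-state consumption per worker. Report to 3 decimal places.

Capital per worker breaks even when investment replaces (n + δ)·k; here n + δ = 0.1.
Setting f'(k) = n+δ gives 0.21·k^(0.21−1) = 0.1, hence k_gold = (0.21/0.1)^(1/0.79) ≈ 2.5578.

k_gold ≈ 2.558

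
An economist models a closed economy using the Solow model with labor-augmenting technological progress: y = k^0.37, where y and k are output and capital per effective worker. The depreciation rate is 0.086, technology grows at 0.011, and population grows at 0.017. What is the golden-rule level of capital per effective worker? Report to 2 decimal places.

n + g + δ = 0.017 + 0.011 + 0.086 = 0.114.
Maximizing c = f(k) − (n+g+δ)·k gives f'(k) = n+g+δ, i.e. 0.37·k^(0.37−1) = 0.114, so k_gold = (0.37/0.114)^(1/0.63) ≈ 6.4801.

k_gold ≈ 6.48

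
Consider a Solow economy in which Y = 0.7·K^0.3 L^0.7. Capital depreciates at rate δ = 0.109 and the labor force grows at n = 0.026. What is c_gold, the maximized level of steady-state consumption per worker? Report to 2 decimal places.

Capital per worker breaks even when investment replaces (n + δ)·k; here n + δ = 0.135.
Setting f'(k) = n+δ gives 0.3·0.7·k^(0.3−1) = 0.135, hence k_gold = (0.3·0.7/0.135)^(1/0.7) ≈ 1.8798.
y_gold = 0.7·1.8798^0.3 ≈ 0.8459.
c_gold = y_gold − (n+δ)·k_gold = 0.8459 − 0.135·1.8798 ≈ 0.5922.

c_gold ≈ 0.59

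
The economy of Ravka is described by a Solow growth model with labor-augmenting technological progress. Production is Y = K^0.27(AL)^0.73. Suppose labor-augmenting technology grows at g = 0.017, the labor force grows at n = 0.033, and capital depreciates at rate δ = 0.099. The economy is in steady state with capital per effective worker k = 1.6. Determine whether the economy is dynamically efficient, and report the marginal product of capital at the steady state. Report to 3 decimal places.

Break-even investment rate: n + g + δ = 0.033 + 0.017 + 0.099 = 0.149.
MPK = 0.27·k^(0.27−1) = 0.27·1.6^(-0.73) ≈ 0.1916.
MPK > 0.149, so the economy is dynamically efficient (under-saving).

dynamically efficient; MPK ≈ 0.192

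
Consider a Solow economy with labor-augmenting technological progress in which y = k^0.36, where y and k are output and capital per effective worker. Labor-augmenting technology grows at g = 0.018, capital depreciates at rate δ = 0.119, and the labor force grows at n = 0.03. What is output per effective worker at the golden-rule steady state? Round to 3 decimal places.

y_gold ≈ 1.540

n + g + δ = 0.03 + 0.018 + 0.119 = 0.167.
Setting f'(k) = n+g+δ gives 0.36·k^(0.36−1) = 0.167, hence k_gold = (0.36/0.167)^(1/0.64) ≈ 3.3207.
Output: y_gold = k_gold^0.36 = 3.3207^0.36 ≈ 1.5404.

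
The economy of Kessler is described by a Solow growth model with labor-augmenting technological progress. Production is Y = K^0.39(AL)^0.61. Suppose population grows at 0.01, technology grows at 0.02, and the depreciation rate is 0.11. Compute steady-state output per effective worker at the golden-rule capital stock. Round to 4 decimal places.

n + g + δ = 0.01 + 0.02 + 0.11 = 0.14.
Setting f'(k) = n+g+δ gives 0.39·k^(0.39−1) = 0.14, hence k_gold = (0.39/0.14)^(1/0.61) ≈ 5.3630.
Output: y_gold = k_gold^0.39 = 5.3630^0.39 ≈ 1.9252.

y_gold ≈ 1.9252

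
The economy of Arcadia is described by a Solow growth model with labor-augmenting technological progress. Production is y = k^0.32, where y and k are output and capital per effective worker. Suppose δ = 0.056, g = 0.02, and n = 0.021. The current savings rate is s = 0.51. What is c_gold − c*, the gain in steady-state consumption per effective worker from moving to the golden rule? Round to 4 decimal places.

The effective depreciation rate is n + g + δ = 0.021 + 0.02 + 0.056 = 0.097.
Current steady state (s = 0.51): k* = (0.51/0.097)^(1/0.68) ≈ 11.4815, y* = 11.4815^0.32 ≈ 2.1837, c* = (1−0.51)·2.1837 ≈ 1.0700.
Setting f'(k) = n+g+δ gives 0.32·k^(0.32−1) = 0.097, hence k_gold = (0.32/0.097)^(1/0.68) ≈ 5.7852.
y_gold = 5.7852^0.32 ≈ 1.7536, c_gold = y_gold − 0.097·k_gold ≈ 1.1925.
Gain: Δc = 1.1925 − 1.0700 ≈ 0.1225.

Δc ≈ 0.1225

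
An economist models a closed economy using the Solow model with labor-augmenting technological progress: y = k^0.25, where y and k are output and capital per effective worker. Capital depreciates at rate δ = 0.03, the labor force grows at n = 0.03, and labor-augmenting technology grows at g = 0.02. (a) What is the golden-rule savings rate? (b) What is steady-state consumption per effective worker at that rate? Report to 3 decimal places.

(a) s_gold = 0.250; (b) c_gold ≈ 1.097

Break-even investment rate: n + g + δ = 0.03 + 0.02 + 0.03 = 0.08.
For Cobb-Douglas, s_gold equals capital's share: s_gold = 0.25.
At the golden rule the marginal product of capital equals n+g+δ: 0.25·k^(0.25−1) = 0.08. Solving, k_gold = (0.25/0.08)^(1/0.75) ≈ 4.5688.
y_gold = 4.5688^0.25 ≈ 1.4620; c_gold = (1−0.25)·y_gold ≈ 1.0965.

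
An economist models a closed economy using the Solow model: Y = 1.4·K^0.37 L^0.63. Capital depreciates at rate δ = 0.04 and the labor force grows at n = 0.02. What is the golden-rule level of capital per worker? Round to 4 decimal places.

k_gold ≈ 30.6195

n + δ = 0.02 + 0.04 = 0.06.
Maximizing c = f(k) − (n+δ)·k gives f'(k) = n+δ, i.e. 0.37·1.4·k^(0.37−1) = 0.06, so k_gold = (0.37·1.4/0.06)^(1/0.63) ≈ 30.6195.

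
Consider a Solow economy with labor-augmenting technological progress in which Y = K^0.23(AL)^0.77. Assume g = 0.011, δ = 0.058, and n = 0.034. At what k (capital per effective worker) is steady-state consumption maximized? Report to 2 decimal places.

k_gold ≈ 2.84

n + g + δ = 0.034 + 0.011 + 0.058 = 0.103.
Golden rule sets MPK = n+g+δ: 0.23·k^(0.23−1) = 0.103, so k_gold = (0.23/0.103)^(1/0.77) ≈ 2.8386.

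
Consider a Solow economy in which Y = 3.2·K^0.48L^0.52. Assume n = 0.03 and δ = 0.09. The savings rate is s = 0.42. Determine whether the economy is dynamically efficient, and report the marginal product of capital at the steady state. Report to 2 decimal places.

n + δ = 0.03 + 0.09 = 0.12.
Steady-state k*: s·A·k^0.48 = 0.12·k gives k* = (0.42·3.2/0.12)^(1/0.52) ≈ 104.1662.
MPK = 0.48·3.2·104.1662^(-0.52) ≈ 0.1371.
MPK > n+δ = 0.12, so the economy is dynamically efficient (under-saving).

dynamically efficient; MPK ≈ 0.14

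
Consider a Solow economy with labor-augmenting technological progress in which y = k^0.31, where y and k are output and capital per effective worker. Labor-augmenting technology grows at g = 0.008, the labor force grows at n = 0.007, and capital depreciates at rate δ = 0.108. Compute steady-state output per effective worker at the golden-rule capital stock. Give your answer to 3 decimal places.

y_gold ≈ 1.515

The effective depreciation rate is n + g + δ = 0.007 + 0.008 + 0.108 = 0.123.
Maximizing c = f(k) − (n+g+δ)·k gives f'(k) = n+g+δ, i.e. 0.31·k^(0.31−1) = 0.123, so k_gold = (0.31/0.123)^(1/0.69) ≈ 3.8179.
Output: y_gold = k_gold^0.31 = 3.8179^0.31 ≈ 1.5148.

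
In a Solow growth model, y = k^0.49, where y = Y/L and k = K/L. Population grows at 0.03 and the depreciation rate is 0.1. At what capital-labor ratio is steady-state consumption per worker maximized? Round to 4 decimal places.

Break-even investment rate: n + δ = 0.03 + 0.1 = 0.13.
Golden rule sets MPK = n+δ: 0.49·k^(0.49−1) = 0.13, so k_gold = (0.49/0.13)^(1/0.51) ≈ 13.4868.

k_gold ≈ 13.4868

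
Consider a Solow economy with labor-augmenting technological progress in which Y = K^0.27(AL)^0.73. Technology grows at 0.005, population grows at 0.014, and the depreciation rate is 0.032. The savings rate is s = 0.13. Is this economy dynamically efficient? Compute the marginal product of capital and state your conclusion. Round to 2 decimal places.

n + g + δ = 0.014 + 0.005 + 0.032 = 0.051.
Steady-state k*: s·k^0.27 = 0.051·k gives k* = (0.13/0.051)^(1/0.73) ≈ 3.6031.
MPK = 0.27·3.6031^(-0.73) ≈ 0.1059.
MPK > n+g+δ = 0.051, so the economy is dynamically efficient (under-saving).

dynamically efficient; MPK ≈ 0.11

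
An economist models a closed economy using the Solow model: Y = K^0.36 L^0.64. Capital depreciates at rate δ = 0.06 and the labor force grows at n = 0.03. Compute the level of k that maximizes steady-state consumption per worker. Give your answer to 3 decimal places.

n + δ = 0.03 + 0.06 = 0.09.
At the golden rule the marginal product of capital equals n+δ: 0.36·k^(0.36−1) = 0.09. Solving, k_gold = (0.36/0.09)^(1/0.64) ≈ 8.7241.

k_gold ≈ 8.724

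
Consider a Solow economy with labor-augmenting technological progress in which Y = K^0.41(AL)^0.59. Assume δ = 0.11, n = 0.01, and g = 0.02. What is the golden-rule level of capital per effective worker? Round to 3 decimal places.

k_gold ≈ 6.179

Capital per effective worker breaks even when investment replaces (n + g + δ)·k; here n + g + δ = 0.14.
Maximizing c = f(k) − (n+g+δ)·k gives f'(k) = n+g+δ, i.e. 0.41·k^(0.41−1) = 0.14, so k_gold = (0.41/0.14)^(1/0.59) ≈ 6.1793.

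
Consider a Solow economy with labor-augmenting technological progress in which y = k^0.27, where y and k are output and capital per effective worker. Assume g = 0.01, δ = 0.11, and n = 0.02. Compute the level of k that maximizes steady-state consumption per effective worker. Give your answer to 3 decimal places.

Break-even investment rate: n + g + δ = 0.02 + 0.01 + 0.11 = 0.14.
Setting f'(k) = n+g+δ gives 0.27·k^(0.27−1) = 0.14, hence k_gold = (0.27/0.14)^(1/0.73) ≈ 2.4589.

k_gold ≈ 2.459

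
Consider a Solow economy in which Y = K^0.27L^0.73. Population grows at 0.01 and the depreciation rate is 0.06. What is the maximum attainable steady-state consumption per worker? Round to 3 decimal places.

c_gold ≈ 1.203

Break-even investment rate: n + δ = 0.01 + 0.06 = 0.07.
Setting f'(k) = n+δ gives 0.27·k^(0.27−1) = 0.07, hence k_gold = (0.27/0.07)^(1/0.73) ≈ 6.3548.
y_gold = 6.3548^0.27 ≈ 1.6475.
c_gold = y_gold − (n+δ)·k_gold = 1.6475 − 0.07·6.3548 ≈ 1.2027.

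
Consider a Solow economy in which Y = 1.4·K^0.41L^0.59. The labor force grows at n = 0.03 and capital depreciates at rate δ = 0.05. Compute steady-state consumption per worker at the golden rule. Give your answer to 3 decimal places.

Capital per worker breaks even when investment replaces (n + δ)·k; here n + δ = 0.08.
Setting f'(k) = n+δ gives 0.41·1.4·k^(0.41−1) = 0.08, hence k_gold = (0.41·1.4/0.08)^(1/0.59) ≈ 28.2193.
y_gold = 1.4·28.2193^0.41 ≈ 5.5062.
c_gold = y_gold − (n+δ)·k_gold = 5.5062 − 0.08·28.2193 ≈ 3.2487.

c_gold ≈ 3.249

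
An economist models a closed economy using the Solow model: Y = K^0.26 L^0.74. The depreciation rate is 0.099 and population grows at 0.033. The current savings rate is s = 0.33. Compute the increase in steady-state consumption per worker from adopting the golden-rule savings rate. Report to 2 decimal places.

n + δ = 0.033 + 0.099 = 0.132.
Current steady state (s = 0.33): k* = (0.33/0.132)^(1/0.74) ≈ 3.4495, y* = 3.4495^0.26 ≈ 1.3798, c* = (1−0.33)·1.3798 ≈ 0.9245.
Golden rule sets MPK = n+δ: 0.26·k^(0.26−1) = 0.132, so k_gold = (0.26/0.132)^(1/0.74) ≈ 2.4994.
y_gold = 2.4994^0.26 ≈ 1.2689, c_gold = y_gold − 0.132·k_gold ≈ 0.9390.
Gain: Δc = 0.9390 − 0.9245 ≈ 0.0145.

Δc ≈ 0.01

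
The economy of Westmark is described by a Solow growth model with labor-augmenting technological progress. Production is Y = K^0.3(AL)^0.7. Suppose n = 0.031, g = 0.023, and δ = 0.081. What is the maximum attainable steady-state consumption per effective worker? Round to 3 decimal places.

c_gold ≈ 0.986

The effective depreciation rate is n + g + δ = 0.031 + 0.023 + 0.081 = 0.135.
Maximizing c = f(k) − (n+g+δ)·k gives f'(k) = n+g+δ, i.e. 0.3·k^(0.3−1) = 0.135, so k_gold = (0.3/0.135)^(1/0.7) ≈ 3.1290.
y_gold = 3.1290^0.3 ≈ 1.4081.
c_gold = y_gold − (n+g+δ)·k_gold = 1.4081 − 0.135·3.1290 ≈ 0.9856.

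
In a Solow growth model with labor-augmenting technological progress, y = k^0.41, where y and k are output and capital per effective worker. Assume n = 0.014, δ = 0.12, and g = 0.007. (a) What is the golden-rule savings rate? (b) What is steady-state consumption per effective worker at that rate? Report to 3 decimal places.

(a) s_gold = 0.410; (b) c_gold ≈ 1.239

Break-even investment rate: n + g + δ = 0.014 + 0.007 + 0.12 = 0.141.
For Cobb-Douglas, s_gold equals capital's share: s_gold = 0.41.
Golden rule sets MPK = n+g+δ: 0.41·k^(0.41−1) = 0.141, so k_gold = (0.41/0.141)^(1/0.59) ≈ 6.1052.
y_gold = 6.1052^0.41 ≈ 2.0996; c_gold = (1−0.41)·y_gold ≈ 1.2388.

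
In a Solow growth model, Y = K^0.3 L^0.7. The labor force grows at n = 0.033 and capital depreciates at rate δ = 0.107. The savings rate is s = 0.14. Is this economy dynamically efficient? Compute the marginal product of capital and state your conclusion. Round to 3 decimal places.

dynamically efficient; MPK ≈ 0.300

The effective depreciation rate is n + δ = 0.033 + 0.107 = 0.14.
Steady-state k*: s·k^0.3 = 0.14·k gives k* = (0.14/0.14)^(1/0.7) ≈ 1.0000.
MPK = 0.3·1.0000^(-0.7) ≈ 0.3000.
MPK > n+δ = 0.14, so the economy is dynamically efficient (under-saving).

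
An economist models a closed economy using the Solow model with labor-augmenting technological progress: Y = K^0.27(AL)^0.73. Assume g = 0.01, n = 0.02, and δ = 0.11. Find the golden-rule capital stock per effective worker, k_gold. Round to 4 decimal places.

k_gold ≈ 2.4589

Capital per effective worker breaks even when investment replaces (n + g + δ)·k; here n + g + δ = 0.14.
Setting f'(k) = n+g+δ gives 0.27·k^(0.27−1) = 0.14, hence k_gold = (0.27/0.14)^(1/0.73) ≈ 2.4589.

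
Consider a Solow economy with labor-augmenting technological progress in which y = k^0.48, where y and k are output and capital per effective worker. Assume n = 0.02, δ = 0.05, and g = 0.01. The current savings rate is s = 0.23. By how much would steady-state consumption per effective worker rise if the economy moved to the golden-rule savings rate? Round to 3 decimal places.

Δc ≈ 0.677

The effective depreciation rate is n + g + δ = 0.02 + 0.01 + 0.05 = 0.08.
Current steady state (s = 0.23): k* = (0.23/0.08)^(1/0.52) ≈ 7.6207, y* = 7.6207^0.48 ≈ 2.6507, c* = (1−0.23)·2.6507 ≈ 2.0410.
Maximizing c = f(k) − (n+g+δ)·k gives f'(k) = n+g+δ, i.e. 0.48·k^(0.48−1) = 0.08, so k_gold = (0.48/0.08)^(1/0.52) ≈ 31.3650.
y_gold = 31.3650^0.48 ≈ 5.2275, c_gold = y_gold − 0.08·k_gold ≈ 2.7183.
Gain: Δc = 2.7183 − 2.0410 ≈ 0.6773.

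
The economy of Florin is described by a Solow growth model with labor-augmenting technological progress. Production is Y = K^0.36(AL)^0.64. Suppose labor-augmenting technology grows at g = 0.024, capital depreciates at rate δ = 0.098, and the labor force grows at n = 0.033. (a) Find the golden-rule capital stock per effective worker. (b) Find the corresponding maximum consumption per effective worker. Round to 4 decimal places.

The effective depreciation rate is n + g + δ = 0.033 + 0.024 + 0.098 = 0.155.
At the golden rule the marginal product of capital equals n+g+δ: 0.36·k^(0.36−1) = 0.155. Solving, k_gold = (0.36/0.155)^(1/0.64) ≈ 3.7310.
y_gold = 3.7310^0.36 ≈ 1.6064; c_gold = y_gold − 0.155·k_gold ≈ 1.0281.

(a) k_gold ≈ 3.7310; (b) c_gold ≈ 1.0281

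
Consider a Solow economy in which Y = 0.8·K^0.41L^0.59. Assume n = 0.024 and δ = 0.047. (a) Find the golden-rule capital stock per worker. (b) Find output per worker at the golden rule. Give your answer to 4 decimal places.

n + δ = 0.024 + 0.047 = 0.071.
Maximizing c = f(k) − (n+δ)·k gives f'(k) = n+δ, i.e. 0.41·0.8·k^(0.41−1) = 0.071, so k_gold = (0.41·0.8/0.071)^(1/0.59) ≈ 13.3803.
y_gold = 0.8·13.3803^0.41 ≈ 2.3171.

(a) k_gold ≈ 13.3803; (b) y_gold ≈ 2.3171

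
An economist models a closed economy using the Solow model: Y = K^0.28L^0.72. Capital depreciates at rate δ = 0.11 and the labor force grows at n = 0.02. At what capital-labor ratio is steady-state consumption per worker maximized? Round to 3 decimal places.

Break-even investment rate: n + δ = 0.02 + 0.11 = 0.13.
Setting f'(k) = n+δ gives 0.28·k^(0.28−1) = 0.13, hence k_gold = (0.28/0.13)^(1/0.72) ≈ 2.9027.

k_gold ≈ 2.903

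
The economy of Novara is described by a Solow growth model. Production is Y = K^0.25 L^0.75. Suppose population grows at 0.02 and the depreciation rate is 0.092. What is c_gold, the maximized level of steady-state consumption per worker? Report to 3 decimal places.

Break-even investment rate: n + δ = 0.02 + 0.092 = 0.112.
Golden rule sets MPK = n+δ: 0.25·k^(0.25−1) = 0.112, so k_gold = (0.25/0.112)^(1/0.75) ≈ 2.9172.
y_gold = 2.9172^0.25 ≈ 1.3069.
c_gold = y_gold − (n+δ)·k_gold = 1.3069 − 0.112·2.9172 ≈ 0.9802.

c_gold ≈ 0.980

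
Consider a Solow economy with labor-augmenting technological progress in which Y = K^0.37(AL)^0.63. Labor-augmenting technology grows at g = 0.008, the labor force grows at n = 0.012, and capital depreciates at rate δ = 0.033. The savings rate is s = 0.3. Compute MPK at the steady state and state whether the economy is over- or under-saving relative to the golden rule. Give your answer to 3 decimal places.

Capital per effective worker breaks even when investment replaces (n + g + δ)·k; here n + g + δ = 0.053.
Steady-state k*: s·k^0.37 = 0.053·k gives k* = (0.3/0.053)^(1/0.63) ≈ 15.6672.
MPK = 0.37·15.6672^(-0.63) ≈ 0.0654.
MPK > n+g+δ = 0.053, so the economy is dynamically efficient (under-saving).

under-saving; MPK ≈ 0.065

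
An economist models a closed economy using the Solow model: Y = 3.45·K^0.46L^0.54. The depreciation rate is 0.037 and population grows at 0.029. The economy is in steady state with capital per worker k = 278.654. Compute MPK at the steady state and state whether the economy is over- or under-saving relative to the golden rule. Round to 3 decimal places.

under-saving; MPK ≈ 0.076

Break-even investment rate: n + δ = 0.029 + 0.037 = 0.066.
MPK = 0.46·3.45·k^(0.46−1) = 0.46·3.45·278.654^(-0.54) ≈ 0.0759.
MPK > 0.066, so the economy is dynamically efficient (under-saving).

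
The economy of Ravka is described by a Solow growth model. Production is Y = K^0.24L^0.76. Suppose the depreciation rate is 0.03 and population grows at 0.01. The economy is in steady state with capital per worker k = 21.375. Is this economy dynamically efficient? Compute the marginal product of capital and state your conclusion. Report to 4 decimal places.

dynamically inefficient; MPK ≈ 0.0234

Capital per worker breaks even when investment replaces (n + δ)·k; here n + δ = 0.04.
MPK = 0.24·k^(0.24−1) = 0.24·21.375^(-0.76) ≈ 0.0234.
MPK < 0.04, so the economy is dynamically inefficient (over-saving).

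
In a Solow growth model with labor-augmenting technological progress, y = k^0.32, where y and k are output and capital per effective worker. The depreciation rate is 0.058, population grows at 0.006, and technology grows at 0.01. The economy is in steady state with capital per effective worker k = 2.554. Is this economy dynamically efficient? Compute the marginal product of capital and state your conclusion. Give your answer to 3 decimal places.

dynamically efficient; MPK ≈ 0.169

Capital per effective worker breaks even when investment replaces (n + g + δ)·k; here n + g + δ = 0.074.
MPK = 0.32·k^(0.32−1) = 0.32·2.554^(-0.68) ≈ 0.1691.
MPK > 0.074, so the economy is dynamically efficient (under-saving).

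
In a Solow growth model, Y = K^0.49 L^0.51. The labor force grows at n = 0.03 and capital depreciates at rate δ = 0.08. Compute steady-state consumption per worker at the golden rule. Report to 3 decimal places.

The effective depreciation rate is n + δ = 0.03 + 0.08 = 0.11.
Golden rule sets MPK = n+δ: 0.49·k^(0.49−1) = 0.11, so k_gold = (0.49/0.11)^(1/0.51) ≈ 18.7139.
y_gold = 18.7139^0.49 ≈ 4.2011.
c_gold = y_gold − (n+δ)·k_gold = 4.2011 − 0.11·18.7139 ≈ 2.1425.

c_gold ≈ 2.143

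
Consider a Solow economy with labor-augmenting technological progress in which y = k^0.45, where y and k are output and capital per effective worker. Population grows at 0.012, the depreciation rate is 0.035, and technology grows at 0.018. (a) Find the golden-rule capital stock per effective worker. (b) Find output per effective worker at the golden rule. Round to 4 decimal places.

n + g + δ = 0.012 + 0.018 + 0.035 = 0.065.
Maximizing c = f(k) − (n+g+δ)·k gives f'(k) = n+g+δ, i.e. 0.45·k^(0.45−1) = 0.065, so k_gold = (0.45/0.065)^(1/0.55) ≈ 33.7145.
y_gold = 33.7145^0.45 ≈ 4.8699.

(a) k_gold ≈ 33.7145; (b) y_gold ≈ 4.8699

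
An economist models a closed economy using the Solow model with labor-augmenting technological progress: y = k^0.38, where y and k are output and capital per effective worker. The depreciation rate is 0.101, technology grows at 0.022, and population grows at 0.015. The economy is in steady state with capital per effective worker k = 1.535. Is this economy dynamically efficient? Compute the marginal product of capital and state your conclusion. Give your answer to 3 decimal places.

dynamically efficient; MPK ≈ 0.291

The effective depreciation rate is n + g + δ = 0.015 + 0.022 + 0.101 = 0.138.
MPK = 0.38·k^(0.38−1) = 0.38·1.535^(-0.62) ≈ 0.2913.
MPK > 0.138, so the economy is dynamically efficient (under-saving).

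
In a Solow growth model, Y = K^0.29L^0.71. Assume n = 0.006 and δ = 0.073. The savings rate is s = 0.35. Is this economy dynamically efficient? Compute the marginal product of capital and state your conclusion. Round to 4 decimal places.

The effective depreciation rate is n + δ = 0.006 + 0.073 = 0.079.
Steady-state k*: s·k^0.29 = 0.079·k gives k* = (0.35/0.079)^(1/0.71) ≈ 8.1373.
MPK = 0.29·8.1373^(-0.71) ≈ 0.0655.
MPK < n+δ = 0.079, so the economy is dynamically inefficient (over-saving).

dynamically inefficient; MPK ≈ 0.0655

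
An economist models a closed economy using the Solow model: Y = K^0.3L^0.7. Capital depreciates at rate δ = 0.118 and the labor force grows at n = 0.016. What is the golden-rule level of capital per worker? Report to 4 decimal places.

k_gold ≈ 3.1624

Break-even investment rate: n + δ = 0.016 + 0.118 = 0.134.
Setting f'(k) = n+δ gives 0.3·k^(0.3−1) = 0.134, hence k_gold = (0.3/0.134)^(1/0.7) ≈ 3.1624.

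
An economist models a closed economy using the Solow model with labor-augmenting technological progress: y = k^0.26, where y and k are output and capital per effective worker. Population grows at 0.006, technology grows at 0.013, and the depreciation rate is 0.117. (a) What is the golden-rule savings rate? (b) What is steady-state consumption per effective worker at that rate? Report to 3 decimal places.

n + g + δ = 0.006 + 0.013 + 0.117 = 0.136.
For Cobb-Douglas, s_gold equals capital's share: s_gold = 0.26.
At the golden rule the marginal product of capital equals n+g+δ: 0.26·k^(0.26−1) = 0.136. Solving, k_gold = (0.26/0.136)^(1/0.74) ≈ 2.4006.
y_gold = 2.4006^0.26 ≈ 1.2557; c_gold = (1−0.26)·y_gold ≈ 0.9292.

(a) s_gold = 0.260; (b) c_gold ≈ 0.929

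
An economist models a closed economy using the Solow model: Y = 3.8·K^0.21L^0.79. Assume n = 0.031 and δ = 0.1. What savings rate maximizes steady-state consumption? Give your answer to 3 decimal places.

The effective depreciation rate is n + δ = 0.031 + 0.1 = 0.131.
At the golden rule MPK = n+δ, and in any Cobb-Douglas steady state s = (n+δ)·k/y = MPK·k/y = capital's share 0.21.

s_gold = 0.210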